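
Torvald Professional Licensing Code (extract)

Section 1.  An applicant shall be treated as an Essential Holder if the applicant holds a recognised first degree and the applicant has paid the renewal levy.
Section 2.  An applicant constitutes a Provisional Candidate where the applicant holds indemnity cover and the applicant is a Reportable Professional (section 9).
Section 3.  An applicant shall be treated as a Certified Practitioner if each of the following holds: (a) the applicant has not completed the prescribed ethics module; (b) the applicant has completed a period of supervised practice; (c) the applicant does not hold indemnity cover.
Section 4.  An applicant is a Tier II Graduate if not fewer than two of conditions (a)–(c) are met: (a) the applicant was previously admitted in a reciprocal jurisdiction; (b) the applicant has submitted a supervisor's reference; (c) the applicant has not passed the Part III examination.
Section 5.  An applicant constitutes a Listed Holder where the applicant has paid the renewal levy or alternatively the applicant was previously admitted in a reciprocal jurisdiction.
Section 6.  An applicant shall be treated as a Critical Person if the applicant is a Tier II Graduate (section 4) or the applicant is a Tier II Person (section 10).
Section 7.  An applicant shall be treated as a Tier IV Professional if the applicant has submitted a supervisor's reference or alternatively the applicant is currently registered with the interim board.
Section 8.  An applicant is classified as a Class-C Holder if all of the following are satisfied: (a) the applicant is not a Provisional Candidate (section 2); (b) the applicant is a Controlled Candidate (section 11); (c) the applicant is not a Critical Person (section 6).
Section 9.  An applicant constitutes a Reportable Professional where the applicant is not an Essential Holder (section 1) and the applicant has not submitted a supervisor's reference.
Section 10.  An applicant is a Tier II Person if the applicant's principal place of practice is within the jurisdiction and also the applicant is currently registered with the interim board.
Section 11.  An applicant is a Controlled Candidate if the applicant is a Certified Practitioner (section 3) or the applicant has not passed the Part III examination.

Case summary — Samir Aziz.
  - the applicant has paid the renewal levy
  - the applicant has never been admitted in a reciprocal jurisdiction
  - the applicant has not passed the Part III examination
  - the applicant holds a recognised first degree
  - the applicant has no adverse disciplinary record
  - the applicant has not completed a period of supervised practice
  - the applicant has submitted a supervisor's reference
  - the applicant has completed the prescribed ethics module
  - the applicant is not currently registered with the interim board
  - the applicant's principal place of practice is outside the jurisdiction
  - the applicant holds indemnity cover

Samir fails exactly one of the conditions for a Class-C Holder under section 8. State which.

section 1 — Essential Holder: [the applicant holds a recognised first degree? yes] AND [the applicant has paid the renewal levy? yes] → satisfied.
section 9 — Reportable Professional: [not an Essential Holder (section 1)? no] AND [the applicant has not submitted a supervisor's reference? no] → not satisfied.
section 2 — Provisional Candidate: [the applicant holds indemnity cover? yes] AND [Reportable Professional (section 9)? no] → not satisfied.
section 3 — Certified Practitioner: [the applicant has not completed the prescribed ethics module? no] AND [the applicant has completed a period of supervised practice? no] AND [the applicant does not hold indemnity cover? no] → not satisfied.
section 11 — Controlled Candidate: [Certified Practitioner (section 3)? no] OR [the applicant has not passed the Part III examination? yes] → satisfied.
section 4 — Tier II Graduate: the applicant was previously admitted in a reciprocal jurisdiction? no; the applicant has submitted a supervisor's reference? yes; the applicant has not passed the Part III examination? yes — 2 of 3 hold (need ≥2) → satisfied.
section 10 — Tier II Person: [the applicant's principal place of practice is within the jurisdiction? no] AND [the applicant is currently registered with the interim board? no] → not satisfied.
section 6 — Critical Person: [Tier II Graduate (section 4)? yes] OR [Tier II Person (section 10)? no] → satisfied.
section 8 — Class-C Holder: [not a Provisional Candidate (section 2)? yes] AND [Controlled Candidate (section 11)? yes] AND [not a Critical Person (section 6)? no] → not satisfied.

Critical Person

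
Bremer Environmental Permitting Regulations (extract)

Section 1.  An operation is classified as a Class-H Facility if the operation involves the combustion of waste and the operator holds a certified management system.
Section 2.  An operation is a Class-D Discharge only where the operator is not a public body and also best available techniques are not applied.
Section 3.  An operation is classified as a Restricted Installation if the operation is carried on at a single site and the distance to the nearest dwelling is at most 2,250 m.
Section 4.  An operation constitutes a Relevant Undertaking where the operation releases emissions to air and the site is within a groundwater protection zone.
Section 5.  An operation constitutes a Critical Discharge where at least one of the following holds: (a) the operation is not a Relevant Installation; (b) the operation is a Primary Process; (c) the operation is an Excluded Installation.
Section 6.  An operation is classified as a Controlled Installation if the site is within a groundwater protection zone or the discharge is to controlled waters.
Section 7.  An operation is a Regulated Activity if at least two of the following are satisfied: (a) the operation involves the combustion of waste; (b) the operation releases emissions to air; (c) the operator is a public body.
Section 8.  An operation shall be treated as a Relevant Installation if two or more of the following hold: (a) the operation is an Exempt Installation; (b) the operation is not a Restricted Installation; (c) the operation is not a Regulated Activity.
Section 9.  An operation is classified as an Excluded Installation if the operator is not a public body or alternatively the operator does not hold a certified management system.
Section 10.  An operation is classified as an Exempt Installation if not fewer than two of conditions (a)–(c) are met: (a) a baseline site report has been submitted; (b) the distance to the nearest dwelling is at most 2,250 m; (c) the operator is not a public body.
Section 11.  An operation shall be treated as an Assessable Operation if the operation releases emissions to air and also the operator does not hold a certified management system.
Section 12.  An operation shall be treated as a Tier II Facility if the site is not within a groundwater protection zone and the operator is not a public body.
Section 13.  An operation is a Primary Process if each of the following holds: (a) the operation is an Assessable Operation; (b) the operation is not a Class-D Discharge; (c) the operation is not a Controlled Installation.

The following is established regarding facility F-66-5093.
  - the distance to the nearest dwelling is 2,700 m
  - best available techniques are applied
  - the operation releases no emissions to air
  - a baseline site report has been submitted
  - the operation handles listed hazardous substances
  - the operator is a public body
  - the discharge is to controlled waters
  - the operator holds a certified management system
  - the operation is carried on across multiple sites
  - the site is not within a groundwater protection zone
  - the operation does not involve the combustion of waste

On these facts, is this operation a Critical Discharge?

section 10 — Exempt Installation: a baseline site report has been submitted? yes; distance to the nearest dwelling: 2,700 m ≤ 2,250 m? no; the operator is not a public body? no — 1 of 3 hold (need ≥2) → not satisfied.
section 3 — Restricted Installation: [the operation is carried on at a single site? no] AND [distance to the nearest dwelling: 2,700 m ≤ 2,250 m? no] → not satisfied.
section 7 — Regulated Activity: the operation involves the combustion of waste? no; the operation releases emissions to air? no; the operator is a public body? yes — 1 of 3 hold (need ≥2) → not satisfied.
section 8 — Relevant Installation: Exempt Installation (section 10)? no; not a Restricted Installation (section 3)? yes; not a Regulated Activity (section 7)? yes — 2 of 3 hold (need ≥2) → satisfied.
section 11 — Assessable Operation: [the operation releases emissions to air? no] AND [the operator does not hold a certified management system? no] → not satisfied.
section 2 — Class-D Discharge: [the operator is not a public body? no] AND [best available techniques are not applied? no] → not satisfied.
section 6 — Controlled Installation: [the site is within a groundwater protection zone? no] OR [the discharge is to controlled waters? yes] → satisfied.
section 13 — Primary Process: [Assessable Operation (section 11)? no] AND [not a Class-D Discharge (section 2)? yes] AND [not a Controlled Installation (section 6)? no] → not satisfied.
section 9 — Excluded Installation: [the operator is not a public body? no] OR [the operator does not hold a certified management system? no] → not satisfied.
section 5 — Critical Discharge: [not a Relevant Installation (section 8)? no] OR [Primary Process (section 13)? no] OR [Excluded Installation (section 9)? no] → not satisfied.

No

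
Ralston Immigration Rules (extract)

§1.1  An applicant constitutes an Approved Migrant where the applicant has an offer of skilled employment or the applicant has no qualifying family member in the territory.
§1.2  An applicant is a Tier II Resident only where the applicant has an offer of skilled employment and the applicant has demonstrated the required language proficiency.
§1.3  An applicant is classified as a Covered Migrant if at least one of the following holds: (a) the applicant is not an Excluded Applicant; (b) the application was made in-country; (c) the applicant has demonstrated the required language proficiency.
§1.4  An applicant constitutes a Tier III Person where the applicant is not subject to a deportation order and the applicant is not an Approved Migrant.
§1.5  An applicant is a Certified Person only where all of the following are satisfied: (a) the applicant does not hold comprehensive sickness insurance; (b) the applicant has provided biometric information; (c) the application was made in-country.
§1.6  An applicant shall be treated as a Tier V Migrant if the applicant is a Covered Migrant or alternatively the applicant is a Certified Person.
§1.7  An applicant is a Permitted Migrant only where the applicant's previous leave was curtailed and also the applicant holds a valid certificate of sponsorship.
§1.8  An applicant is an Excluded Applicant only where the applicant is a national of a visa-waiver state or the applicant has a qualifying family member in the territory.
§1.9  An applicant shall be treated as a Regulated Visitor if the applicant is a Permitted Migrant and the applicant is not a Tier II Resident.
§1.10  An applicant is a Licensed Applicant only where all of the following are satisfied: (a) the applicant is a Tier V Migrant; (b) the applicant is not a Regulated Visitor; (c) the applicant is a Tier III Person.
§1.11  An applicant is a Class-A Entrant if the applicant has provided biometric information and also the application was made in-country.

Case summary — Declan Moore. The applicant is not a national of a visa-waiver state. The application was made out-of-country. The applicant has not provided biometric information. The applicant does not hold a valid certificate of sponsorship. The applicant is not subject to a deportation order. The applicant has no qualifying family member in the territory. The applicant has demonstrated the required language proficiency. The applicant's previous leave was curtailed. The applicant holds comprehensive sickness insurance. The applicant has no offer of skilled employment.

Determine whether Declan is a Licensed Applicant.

No

§1.8 — Excluded Applicant: [the applicant is a national of a visa-waiver state? no] OR [the applicant has a qualifying family member in the territory? no] → not satisfied.
§1.3 — Covered Migrant: [not an Excluded Applicant (§1.8)? yes] OR [the application was made in-country? no] OR [the applicant has demonstrated the required language proficiency? yes] → satisfied.
§1.5 — Certified Person: [the applicant does not hold comprehensive sickness insurance? no] AND [the applicant has provided biometric information? no] AND [the application was made in-country? no] → not satisfied.
§1.6 — Tier V Migrant: [Covered Migrant (§1.3)? yes] OR [Certified Person (§1.5)? no] → satisfied.
§1.7 — Permitted Migrant: [the applicant's previous leave was curtailed? yes] AND [the applicant holds a valid certificate of sponsorship? no] → not satisfied.
§1.2 — Tier II Resident: [the applicant has an offer of skilled employment? no] AND [the applicant has demonstrated the required language proficiency? yes] → not satisfied.
§1.9 — Regulated Visitor: [Permitted Migrant (§1.7)? no] AND [not a Tier II Resident (§1.2)? yes] → not satisfied.
§1.1 — Approved Migrant: [the applicant has an offer of skilled employment? no] OR [the applicant has no qualifying family member in the territory? yes] → satisfied.
§1.4 — Tier III Person: [the applicant is not subject to a deportation order? yes] AND [not an Approved Migrant (§1.1)? no] → not satisfied.
§1.10 — Licensed Applicant: [Tier V Migrant (§1.6)? yes] AND [not a Regulated Visitor (§1.9)? yes] AND [Tier III Person (§1.4)? no] → not satisfied.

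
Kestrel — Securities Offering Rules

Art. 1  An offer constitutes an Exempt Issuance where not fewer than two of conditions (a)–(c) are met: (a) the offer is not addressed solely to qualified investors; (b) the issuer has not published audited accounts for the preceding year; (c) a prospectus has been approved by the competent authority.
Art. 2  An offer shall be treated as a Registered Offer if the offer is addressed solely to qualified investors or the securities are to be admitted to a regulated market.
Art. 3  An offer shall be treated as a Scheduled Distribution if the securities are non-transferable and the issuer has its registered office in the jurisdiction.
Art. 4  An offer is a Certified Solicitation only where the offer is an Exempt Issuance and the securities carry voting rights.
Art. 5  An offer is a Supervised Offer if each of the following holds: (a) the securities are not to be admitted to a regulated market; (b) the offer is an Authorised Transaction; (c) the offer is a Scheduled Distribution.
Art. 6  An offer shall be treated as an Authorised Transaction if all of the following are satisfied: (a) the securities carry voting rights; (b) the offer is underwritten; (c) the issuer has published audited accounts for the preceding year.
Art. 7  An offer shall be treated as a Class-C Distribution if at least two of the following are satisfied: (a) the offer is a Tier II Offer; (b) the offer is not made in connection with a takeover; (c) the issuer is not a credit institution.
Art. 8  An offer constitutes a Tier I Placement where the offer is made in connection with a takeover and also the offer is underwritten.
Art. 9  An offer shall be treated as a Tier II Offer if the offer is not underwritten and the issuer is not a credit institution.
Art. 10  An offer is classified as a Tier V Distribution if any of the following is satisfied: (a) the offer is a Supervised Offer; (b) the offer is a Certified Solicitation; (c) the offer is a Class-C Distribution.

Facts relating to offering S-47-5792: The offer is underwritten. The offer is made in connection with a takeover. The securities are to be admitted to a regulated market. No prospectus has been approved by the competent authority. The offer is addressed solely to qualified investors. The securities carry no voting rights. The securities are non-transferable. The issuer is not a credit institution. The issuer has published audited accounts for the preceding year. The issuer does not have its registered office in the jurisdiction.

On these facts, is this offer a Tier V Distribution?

No

Under article 6: the securities carry voting rights? no; and the offer is underwritten? yes; and the issuer has published audited accounts for the preceding year? yes. So the offer is not an Authorised Transaction.
Under article 3: the securities are non-transferable? yes; and the issuer has its registered office in the jurisdiction? no. So the offer is not a Scheduled Distribution.
Under article 5: the securities are not to be admitted to a regulated market? no; and Authorised Transaction (article 6)? no; and Scheduled Distribution (article 3)? no. So the offer is not a Supervised Offer.
Under article 1: the offer is not addressed solely to qualified investors? no; the issuer has not published audited accounts for the preceding year? no; a prospectus has been approved by the competent authority? no — 0 of 3 hold (need ≥2) → not satisfied.
Under article 4: Exempt Issuance (article 1)? no; and the securities carry voting rights? no. So the offer is not a Certified Solicitation.
Under article 9: the offer is not underwritten? no; and the issuer is not a credit institution? yes. So the offer is not a Tier II Offer.
Under article 7: Tier II Offer (article 9)? no; the offer is not made in connection with a takeover? no; the issuer is not a credit institution? yes — 1 of 3 hold (need ≥2) → not satisfied.
Under article 10: Supervised Offer (article 5)? no; or Certified Solicitation (article 4)? no; or Class-C Distribution (article 7)? no. So the offer is not a Tier V Distribution.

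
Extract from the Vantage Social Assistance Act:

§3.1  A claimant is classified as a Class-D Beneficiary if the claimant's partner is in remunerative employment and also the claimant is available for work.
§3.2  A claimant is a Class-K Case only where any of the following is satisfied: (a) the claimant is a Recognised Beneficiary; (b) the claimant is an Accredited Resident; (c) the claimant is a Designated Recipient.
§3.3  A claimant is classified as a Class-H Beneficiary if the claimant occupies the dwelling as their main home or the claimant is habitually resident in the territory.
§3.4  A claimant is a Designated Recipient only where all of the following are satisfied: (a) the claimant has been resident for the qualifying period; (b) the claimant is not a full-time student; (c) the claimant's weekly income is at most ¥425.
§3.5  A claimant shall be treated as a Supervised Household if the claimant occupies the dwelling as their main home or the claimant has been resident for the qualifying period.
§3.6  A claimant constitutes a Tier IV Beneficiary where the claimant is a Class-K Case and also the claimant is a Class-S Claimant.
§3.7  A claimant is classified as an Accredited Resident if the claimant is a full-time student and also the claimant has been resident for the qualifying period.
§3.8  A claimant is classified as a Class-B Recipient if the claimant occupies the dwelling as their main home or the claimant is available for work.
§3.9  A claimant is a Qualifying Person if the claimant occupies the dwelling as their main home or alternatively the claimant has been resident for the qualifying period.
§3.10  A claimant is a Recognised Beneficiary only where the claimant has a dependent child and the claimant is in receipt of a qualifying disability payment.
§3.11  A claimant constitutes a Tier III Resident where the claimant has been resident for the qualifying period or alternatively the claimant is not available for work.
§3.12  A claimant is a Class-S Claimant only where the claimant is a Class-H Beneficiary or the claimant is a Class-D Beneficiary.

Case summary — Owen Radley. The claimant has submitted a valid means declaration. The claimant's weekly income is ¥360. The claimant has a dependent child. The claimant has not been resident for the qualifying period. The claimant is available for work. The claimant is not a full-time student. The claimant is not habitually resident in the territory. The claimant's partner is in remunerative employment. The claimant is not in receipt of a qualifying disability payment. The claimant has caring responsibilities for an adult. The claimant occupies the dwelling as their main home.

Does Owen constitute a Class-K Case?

§3.10 — Recognised Beneficiary: [the claimant has a dependent child? yes] AND [the claimant is in receipt of a qualifying disability payment? no] → not satisfied.
§3.7 — Accredited Resident: [the claimant is a full-time student? no] AND [the claimant has been resident for the qualifying period? no] → not satisfied.
§3.4 — Designated Recipient: [the claimant has been resident for the qualifying period? no] AND [the claimant is not a full-time student? yes] AND [claimant's weekly income: ¥360 ≤ ¥425? yes] → not satisfied.
§3.2 — Class-K Case: [Recognised Beneficiary (§3.10)? no] OR [Accredited Resident (§3.7)? no] OR [Designated Recipient (§3.4)? no] → not satisfied.

No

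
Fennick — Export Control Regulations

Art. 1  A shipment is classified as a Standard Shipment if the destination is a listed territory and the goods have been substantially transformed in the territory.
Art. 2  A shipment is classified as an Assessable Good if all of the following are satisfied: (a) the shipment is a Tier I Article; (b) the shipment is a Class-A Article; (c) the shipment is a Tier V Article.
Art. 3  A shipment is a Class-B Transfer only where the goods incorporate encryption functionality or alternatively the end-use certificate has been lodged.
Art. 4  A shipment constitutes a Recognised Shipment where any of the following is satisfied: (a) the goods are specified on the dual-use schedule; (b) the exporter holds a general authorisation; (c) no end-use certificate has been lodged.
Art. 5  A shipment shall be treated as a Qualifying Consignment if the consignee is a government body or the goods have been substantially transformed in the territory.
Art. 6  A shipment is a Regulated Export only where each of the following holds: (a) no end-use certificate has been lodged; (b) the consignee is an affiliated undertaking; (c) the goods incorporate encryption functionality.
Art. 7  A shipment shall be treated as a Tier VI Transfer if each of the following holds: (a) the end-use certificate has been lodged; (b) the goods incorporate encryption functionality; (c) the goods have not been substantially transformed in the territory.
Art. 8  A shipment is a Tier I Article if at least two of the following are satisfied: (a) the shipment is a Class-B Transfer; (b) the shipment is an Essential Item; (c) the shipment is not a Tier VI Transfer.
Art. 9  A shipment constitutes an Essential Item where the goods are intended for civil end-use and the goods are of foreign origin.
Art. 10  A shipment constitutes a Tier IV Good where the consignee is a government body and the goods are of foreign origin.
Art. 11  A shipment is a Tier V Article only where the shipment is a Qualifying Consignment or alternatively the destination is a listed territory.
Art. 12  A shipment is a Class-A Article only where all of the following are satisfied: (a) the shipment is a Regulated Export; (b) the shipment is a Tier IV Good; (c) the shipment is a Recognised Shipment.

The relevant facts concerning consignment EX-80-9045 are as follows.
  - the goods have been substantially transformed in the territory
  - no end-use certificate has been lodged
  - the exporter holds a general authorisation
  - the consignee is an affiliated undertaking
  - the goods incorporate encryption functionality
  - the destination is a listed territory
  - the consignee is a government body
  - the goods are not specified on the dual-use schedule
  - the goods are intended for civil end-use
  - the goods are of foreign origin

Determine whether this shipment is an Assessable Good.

Under article 3: the goods incorporate encryption functionality? yes; or the end-use certificate has been lodged? no. So the shipment is a Class-B Transfer.
Under article 9: the goods are intended for civil end-use? yes; and the goods are of foreign origin? yes. So the shipment is an Essential Item.
Under article 7: the end-use certificate has been lodged? no; and the goods incorporate encryption functionality? yes; and the goods have not been substantially transformed in the territory? no. So the shipment is not a Tier VI Transfer.
Under article 8: Class-B Transfer (article 3)? yes; Essential Item (article 9)? yes; not a Tier VI Transfer (article 7)? yes — 3 of 3 hold (need ≥2) → satisfied.
Under article 6: no end-use certificate has been lodged? yes; and the consignee is an affiliated undertaking? yes; and the goods incorporate encryption functionality? yes. So the shipment is a Regulated Export.
Under article 10: the consignee is a government body? yes; and the goods are of foreign origin? yes. So the shipment is a Tier IV Good.
Under article 4: the goods are specified on the dual-use schedule? no; or the exporter holds a general authorisation? yes; or no end-use certificate has been lodged? yes. So the shipment is a Recognised Shipment.
Under article 12: Regulated Export (article 6)? yes; and Tier IV Good (article 10)? yes; and Recognised Shipment (article 4)? yes. So the shipment is a Class-A Article.
Under article 5: the consignee is a government body? yes; or the goods have been substantially transformed in the territory? yes. So the shipment is a Qualifying Consignment.
Under article 11: Qualifying Consignment (article 5)? yes; or the destination is a listed territory? yes. So the shipment is a Tier V Article.
Under article 2: Tier I Article (article 8)? yes; and Class-A Article (article 12)? yes; and Tier V Article (article 11)? yes. So the shipment is an Assessable Good.

Yes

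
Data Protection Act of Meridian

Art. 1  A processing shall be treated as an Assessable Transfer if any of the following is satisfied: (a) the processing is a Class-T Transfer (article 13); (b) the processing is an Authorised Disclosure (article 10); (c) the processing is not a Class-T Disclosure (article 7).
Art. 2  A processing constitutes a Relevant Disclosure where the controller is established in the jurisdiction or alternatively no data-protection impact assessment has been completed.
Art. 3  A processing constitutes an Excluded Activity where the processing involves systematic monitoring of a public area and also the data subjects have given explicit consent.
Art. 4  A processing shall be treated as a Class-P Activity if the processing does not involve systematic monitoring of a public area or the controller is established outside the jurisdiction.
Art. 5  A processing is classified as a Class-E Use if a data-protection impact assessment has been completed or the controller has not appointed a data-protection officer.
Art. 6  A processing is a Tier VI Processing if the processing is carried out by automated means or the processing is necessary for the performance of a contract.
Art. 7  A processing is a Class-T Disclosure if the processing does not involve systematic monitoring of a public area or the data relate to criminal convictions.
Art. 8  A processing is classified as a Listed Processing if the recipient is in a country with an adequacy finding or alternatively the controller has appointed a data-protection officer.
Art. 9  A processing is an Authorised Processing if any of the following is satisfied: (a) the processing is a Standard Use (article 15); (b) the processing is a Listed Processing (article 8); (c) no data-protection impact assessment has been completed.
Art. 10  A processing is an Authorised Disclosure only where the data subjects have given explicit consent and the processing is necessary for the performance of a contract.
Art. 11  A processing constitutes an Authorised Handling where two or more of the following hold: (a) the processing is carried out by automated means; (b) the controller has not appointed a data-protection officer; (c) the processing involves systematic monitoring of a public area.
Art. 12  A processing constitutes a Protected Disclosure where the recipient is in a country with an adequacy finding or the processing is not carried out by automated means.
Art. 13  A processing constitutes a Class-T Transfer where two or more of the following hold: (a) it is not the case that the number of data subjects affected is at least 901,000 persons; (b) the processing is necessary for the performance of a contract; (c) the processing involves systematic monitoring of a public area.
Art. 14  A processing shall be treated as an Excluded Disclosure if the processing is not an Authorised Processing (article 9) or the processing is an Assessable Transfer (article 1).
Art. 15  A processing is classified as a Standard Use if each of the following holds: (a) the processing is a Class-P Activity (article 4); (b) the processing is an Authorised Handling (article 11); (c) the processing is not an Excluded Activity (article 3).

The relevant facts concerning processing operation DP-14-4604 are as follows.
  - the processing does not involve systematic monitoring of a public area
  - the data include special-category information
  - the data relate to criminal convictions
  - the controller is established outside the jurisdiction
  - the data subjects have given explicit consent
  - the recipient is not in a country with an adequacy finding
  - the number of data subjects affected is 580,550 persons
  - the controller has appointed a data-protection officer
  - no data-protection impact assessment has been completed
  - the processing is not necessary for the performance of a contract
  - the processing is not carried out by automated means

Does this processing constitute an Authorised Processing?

Under article 4: the processing does not involve systematic monitoring of a public area? yes; or the controller is established outside the jurisdiction? yes. So the processing is a Class-P Activity.
Under article 11: the processing is carried out by automated means? no; the controller has not appointed a data-protection officer? no; the processing involves systematic monitoring of a public area? no — 0 of 3 hold (need ≥2) → not satisfied.
Under article 3: the processing involves systematic monitoring of a public area? no; and the data subjects have given explicit consent? yes. So the processing is not an Excluded Activity.
Under article 15: Class-P Activity (article 4)? yes; and Authorised Handling (article 11)? no; and not an Excluded Activity (article 3)? yes. So the processing is not a Standard Use.
Under article 8: the recipient is in a country with an adequacy finding? no; or the controller has appointed a data-protection officer? yes. So the processing is a Listed Processing.
Under article 9: Standard Use (article 15)? no; or Listed Processing (article 8)? yes; or no data-protection impact assessment has been completed? yes. So the processing is an Authorised Processing.

Yes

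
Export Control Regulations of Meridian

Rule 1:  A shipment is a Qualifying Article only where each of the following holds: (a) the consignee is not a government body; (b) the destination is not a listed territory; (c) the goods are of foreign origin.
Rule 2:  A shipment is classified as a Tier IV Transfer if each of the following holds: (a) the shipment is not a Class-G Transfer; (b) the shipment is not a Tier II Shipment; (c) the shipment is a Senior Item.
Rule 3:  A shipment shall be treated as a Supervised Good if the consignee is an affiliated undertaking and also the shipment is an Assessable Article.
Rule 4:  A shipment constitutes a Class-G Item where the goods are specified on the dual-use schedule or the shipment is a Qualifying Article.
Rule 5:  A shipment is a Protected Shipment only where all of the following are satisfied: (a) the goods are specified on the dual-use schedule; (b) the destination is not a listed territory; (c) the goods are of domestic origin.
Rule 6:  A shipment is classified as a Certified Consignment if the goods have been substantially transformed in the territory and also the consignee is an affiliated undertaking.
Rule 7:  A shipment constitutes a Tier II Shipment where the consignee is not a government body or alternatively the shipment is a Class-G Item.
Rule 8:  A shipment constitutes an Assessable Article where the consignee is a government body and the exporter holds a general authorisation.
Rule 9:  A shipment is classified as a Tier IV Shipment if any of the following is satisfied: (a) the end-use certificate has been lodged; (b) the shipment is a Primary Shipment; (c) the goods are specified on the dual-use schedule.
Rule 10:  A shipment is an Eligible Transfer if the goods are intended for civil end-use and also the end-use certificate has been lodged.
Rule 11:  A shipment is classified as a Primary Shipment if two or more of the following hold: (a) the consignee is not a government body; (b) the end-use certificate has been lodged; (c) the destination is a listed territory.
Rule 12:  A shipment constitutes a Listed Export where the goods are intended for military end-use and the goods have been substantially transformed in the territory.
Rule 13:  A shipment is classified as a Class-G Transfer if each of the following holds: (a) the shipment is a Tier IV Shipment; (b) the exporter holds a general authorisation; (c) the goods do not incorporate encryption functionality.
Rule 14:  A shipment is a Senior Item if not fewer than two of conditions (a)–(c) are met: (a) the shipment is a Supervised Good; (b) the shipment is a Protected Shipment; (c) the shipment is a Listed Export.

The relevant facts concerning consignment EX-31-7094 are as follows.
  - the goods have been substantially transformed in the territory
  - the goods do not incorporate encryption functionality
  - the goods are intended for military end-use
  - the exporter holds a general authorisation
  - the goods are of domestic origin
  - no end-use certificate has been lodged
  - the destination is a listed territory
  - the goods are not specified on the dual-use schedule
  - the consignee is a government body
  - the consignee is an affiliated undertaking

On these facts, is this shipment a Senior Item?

Under rule 8: the consignee is a government body? yes; and the exporter holds a general authorisation? yes. So the shipment is an Assessable Article.
Under rule 3: the consignee is an affiliated undertaking? yes; and Assessable Article (rule 8)? yes. So the shipment is a Supervised Good.
Under rule 5: the goods are specified on the dual-use schedule? no; and the destination is not a listed territory? no; and the goods are of domestic origin? yes. So the shipment is not a Protected Shipment.
Under rule 12: the goods are intended for military end-use? yes; and the goods have been substantially transformed in the territory? yes. So the shipment is a Listed Export.
Under rule 14: Supervised Good (rule 3)? yes; Protected Shipment (rule 5)? no; Listed Export (rule 12)? yes — 2 of 3 hold (need ≥2) → satisfied.

Yes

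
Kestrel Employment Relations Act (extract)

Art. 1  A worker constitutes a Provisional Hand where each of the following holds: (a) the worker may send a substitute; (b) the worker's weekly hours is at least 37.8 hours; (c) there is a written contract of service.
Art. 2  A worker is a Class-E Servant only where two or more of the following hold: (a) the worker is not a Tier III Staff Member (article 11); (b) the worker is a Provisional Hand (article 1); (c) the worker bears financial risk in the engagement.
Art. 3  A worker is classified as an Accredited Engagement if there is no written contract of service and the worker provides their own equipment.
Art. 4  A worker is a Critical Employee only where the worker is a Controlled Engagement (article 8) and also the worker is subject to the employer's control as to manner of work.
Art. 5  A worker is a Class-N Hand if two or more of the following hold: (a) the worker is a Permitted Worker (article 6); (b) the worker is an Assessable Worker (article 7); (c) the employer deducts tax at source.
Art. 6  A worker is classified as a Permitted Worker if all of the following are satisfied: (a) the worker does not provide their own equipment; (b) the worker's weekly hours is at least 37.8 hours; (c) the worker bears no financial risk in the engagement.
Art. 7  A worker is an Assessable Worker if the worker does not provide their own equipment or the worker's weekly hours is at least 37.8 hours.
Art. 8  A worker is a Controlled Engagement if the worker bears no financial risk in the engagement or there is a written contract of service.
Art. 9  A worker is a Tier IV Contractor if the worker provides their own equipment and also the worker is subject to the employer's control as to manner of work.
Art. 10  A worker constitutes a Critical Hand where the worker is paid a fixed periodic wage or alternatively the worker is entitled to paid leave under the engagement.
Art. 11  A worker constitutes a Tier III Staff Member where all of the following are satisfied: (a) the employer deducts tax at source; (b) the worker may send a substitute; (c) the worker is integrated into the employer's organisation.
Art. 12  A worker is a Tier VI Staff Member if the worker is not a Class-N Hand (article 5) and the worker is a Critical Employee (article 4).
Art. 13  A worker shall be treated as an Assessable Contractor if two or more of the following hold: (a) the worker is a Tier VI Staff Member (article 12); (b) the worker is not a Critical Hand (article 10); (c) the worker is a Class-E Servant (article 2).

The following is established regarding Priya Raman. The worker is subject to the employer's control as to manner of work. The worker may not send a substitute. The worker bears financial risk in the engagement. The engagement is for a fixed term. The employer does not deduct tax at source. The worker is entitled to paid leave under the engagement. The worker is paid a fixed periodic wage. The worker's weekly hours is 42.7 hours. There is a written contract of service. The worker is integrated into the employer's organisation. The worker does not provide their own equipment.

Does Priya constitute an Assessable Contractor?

Yes

article 6 — Permitted Worker: [the worker does not provide their own equipment? yes] AND [worker's weekly hours: 42.7 hours ≥ 37.8 hours? yes] AND [the worker bears no financial risk in the engagement? no] → not satisfied.
article 7 — Assessable Worker: [the worker does not provide their own equipment? yes] OR [worker's weekly hours: 42.7 hours ≥ 37.8 hours? yes] → satisfied.
article 5 — Class-N Hand: Permitted Worker (article 6)? no; Assessable Worker (article 7)? yes; the employer deducts tax at source? no — 1 of 3 hold (need ≥2) → not satisfied.
article 8 — Controlled Engagement: [the worker bears no financial risk in the engagement? no] OR [there is a written contract of service? yes] → satisfied.
article 4 — Critical Employee: [Controlled Engagement (article 8)? yes] AND [the worker is subject to the employer's control as to manner of work? yes] → satisfied.
article 12 — Tier VI Staff Member: [not a Class-N Hand (article 5)? yes] AND [Critical Employee (article 4)? yes] → satisfied.
article 10 — Critical Hand: [the worker is paid a fixed periodic wage? yes] OR [the worker is entitled to paid leave under the engagement? yes] → satisfied.
article 11 — Tier III Staff Member: [the employer deducts tax at source? no] AND [the worker may send a substitute? no] AND [the worker is integrated into the employer's organisation? yes] → not satisfied.
article 1 — Provisional Hand: [the worker may send a substitute? no] AND [worker's weekly hours: 42.7 hours ≥ 37.8 hours? yes] AND [there is a written contract of service? yes] → not satisfied.
article 2 — Class-E Servant: not a Tier III Staff Member (article 11)? yes; Provisional Hand (article 1)? no; the worker bears financial risk in the engagement? yes — 2 of 3 hold (need ≥2) → satisfied.
article 13 — Assessable Contractor: Tier VI Staff Member (article 12)? yes; not a Critical Hand (article 10)? no; Class-E Servant (article 2)? yes — 2 of 3 hold (need ≥2) → satisfied.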